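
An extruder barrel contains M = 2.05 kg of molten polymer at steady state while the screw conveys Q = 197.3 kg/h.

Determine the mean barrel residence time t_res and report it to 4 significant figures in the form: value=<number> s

Throughput in SI: Q_s = 197.3 kg/h ÷ 3600 s/h = 0.0548056 kg/s
Mean residence time: t_res = M/Q_s = 2.05 kg / 0.0548056 kg/s = 37.405 s

value=37.40 s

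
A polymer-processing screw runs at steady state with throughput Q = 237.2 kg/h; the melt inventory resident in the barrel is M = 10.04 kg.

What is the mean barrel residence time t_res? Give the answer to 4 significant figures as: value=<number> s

Q_s = Q / 3600 = 237.2 / 3600 = 0.0658889 kg/s
t_res = M / Q_s = 10.04 ÷ 0.0658889 = 152.378 s

value=152.4 s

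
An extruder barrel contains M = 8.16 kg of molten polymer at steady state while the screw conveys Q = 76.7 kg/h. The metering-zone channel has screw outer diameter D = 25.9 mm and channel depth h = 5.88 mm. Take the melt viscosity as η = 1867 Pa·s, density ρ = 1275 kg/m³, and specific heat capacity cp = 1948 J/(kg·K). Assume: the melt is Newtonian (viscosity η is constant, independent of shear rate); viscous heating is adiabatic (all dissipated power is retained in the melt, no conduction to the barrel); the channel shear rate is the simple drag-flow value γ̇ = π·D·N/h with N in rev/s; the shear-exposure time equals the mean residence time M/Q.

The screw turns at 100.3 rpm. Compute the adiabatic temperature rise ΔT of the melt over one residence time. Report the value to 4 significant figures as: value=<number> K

Throughput in SI: Q_s = 76.7 kg/h ÷ 3600 s/h = 0.0213056 kg/s
Mean residence time: t_res = M/Q_s = 8.16 kg / 0.0213056 kg/s = 382.999 s
Convert to SI: D = 0.0259 m, h = 0.00588 m, N = 100.3/60 = 1.67167 rev/s
γ̇ = π·D·N / h = π · 0.0259 · 1.67167 / 0.00588 = 23.1325 s⁻¹
ΔT = η·γ̇²·t_res / (ρ·cp) = 1867 · (23.1325)² · 382.999 / (1275 · 1948) = 154.059 K

value=154.1 K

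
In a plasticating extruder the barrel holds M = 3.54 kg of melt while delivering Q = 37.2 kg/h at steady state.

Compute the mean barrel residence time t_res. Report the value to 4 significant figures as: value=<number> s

Convert throughput: Q = 37.2 kg/h = 37.2/3600 = 0.0103333 kg/s
Mean residence time: t_res = M/Q_s = 3.54 kg / 0.0103333 kg/s = 342.581 s

value=342.6 s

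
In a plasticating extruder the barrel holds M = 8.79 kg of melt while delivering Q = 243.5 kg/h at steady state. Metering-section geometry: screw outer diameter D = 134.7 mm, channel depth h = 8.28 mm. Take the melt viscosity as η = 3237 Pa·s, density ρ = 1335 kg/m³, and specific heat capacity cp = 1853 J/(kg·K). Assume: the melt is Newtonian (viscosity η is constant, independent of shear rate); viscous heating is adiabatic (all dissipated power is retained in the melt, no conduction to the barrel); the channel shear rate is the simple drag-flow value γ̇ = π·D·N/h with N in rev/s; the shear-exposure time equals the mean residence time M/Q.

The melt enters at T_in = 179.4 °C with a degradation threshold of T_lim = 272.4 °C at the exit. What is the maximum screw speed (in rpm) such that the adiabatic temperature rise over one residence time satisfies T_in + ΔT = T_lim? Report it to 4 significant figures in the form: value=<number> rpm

Q_s = Q / 3600 = 243.5 / 3600 = 0.0676389 kg/s
t_res = M / Q_s = 8.79 ÷ 0.0676389 = 129.955 s
D = 134.7 mm = 0.1347 m;  h = 8.28 mm = 0.00828 m
ΔT_a = T_lim − T_in = 272.4 °C − 179.4 °C = 93 K
γ̇_max² = ΔT_a·ρ·cp / (η·t_res) = [93 × 1335 × 1853] / [3237 × 129.955] = 546.896 s⁻²
γ̇_max = √546.896 = 23.3858 s⁻¹
N_max = γ̇_max h / (πD) = 23.3858·0.00828/(π·0.1347) = 0.457578 rev/s → ×60 = 27.4547 rpm

value=27.45 rpm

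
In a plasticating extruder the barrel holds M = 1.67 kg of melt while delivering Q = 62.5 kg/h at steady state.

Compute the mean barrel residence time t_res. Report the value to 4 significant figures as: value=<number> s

value=96.19 s

Convert throughput: Q = 62.5 kg/h = 62.5/3600 = 0.0173611 kg/s
t_res = M / Q_s = 1.67 / 0.0173611 = 96.192 s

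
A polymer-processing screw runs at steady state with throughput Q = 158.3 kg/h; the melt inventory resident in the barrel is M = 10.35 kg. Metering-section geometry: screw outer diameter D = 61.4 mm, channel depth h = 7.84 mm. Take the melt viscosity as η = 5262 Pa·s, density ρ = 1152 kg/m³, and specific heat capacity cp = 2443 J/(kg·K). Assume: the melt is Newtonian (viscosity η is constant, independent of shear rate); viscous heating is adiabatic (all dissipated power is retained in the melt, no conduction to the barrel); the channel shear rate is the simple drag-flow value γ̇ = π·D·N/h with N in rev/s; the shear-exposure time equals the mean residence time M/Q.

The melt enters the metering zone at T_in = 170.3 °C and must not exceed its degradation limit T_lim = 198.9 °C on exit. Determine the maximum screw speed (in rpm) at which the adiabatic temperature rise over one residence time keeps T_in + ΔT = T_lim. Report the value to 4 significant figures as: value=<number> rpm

Convert throughput: Q = 158.3 kg/h = 158.3/3600 = 0.0439722 kg/s
Mean residence time: t_res = M/Q_s = 10.35 kg / 0.0439722 kg/s = 235.376 s
Geometry in SI: D = 61.4 mm → 0.0614 m, h = 7.84 mm → 0.00784 m
ΔT_a = T_lim − T_in = 198.9 − 170.3 = 28.6 K
γ̇_max² = ΔT_a·ρ·cp / (η·t_res) = [28.6 × 1152 × 2443] / [5262 × 235.376] = 64.9874 s⁻²
γ̇_max = sqrt(64.9874) = 8.06148 s⁻¹
Solve γ̇ = πDN/h for N: N_max = γ̇_max·h/(π·D) = 8.06148 × 0.00784 / (π × 0.0614) = 0.327652 rev/s = 19.6591 rpm

value=19.66 rpm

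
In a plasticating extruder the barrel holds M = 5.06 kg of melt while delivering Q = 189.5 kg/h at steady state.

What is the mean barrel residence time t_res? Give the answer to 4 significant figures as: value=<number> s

value=96.13 s

Q_s = Q / 3600 = 189.5 / 3600 = 0.0526389 kg/s
t_res = M / Q_s = 5.06 / 0.0526389 = 96.1266 s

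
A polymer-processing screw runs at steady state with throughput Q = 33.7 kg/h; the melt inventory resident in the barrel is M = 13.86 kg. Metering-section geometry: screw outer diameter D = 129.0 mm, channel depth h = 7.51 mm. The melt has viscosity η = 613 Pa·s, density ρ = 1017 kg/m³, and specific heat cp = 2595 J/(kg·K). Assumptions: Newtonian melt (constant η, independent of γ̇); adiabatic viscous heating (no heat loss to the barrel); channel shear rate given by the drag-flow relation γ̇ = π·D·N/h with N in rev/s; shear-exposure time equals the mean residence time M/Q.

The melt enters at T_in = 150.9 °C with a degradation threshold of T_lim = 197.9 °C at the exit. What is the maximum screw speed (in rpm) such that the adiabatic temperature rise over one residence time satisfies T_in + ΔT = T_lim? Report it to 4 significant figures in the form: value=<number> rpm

value=13.00 rpm

Throughput in SI: Q_s = 33.7 kg/h ÷ 3600 s/h = 0.00936111 kg/s
t_res = M / Q_s = 13.86 / 0.00936111 = 1480.59 s
D = 129.0 mm = 0.129 m;  h = 7.51 mm = 0.00751 m
Allowable rise: ΔT_a = T_lim − T_in = 197.9 − 150.9 = 47 K
γ̇_max² = ΔT_a·ρ·cp/(η·t_res) = 47·1017·2595/(613·1480.59) = 136.666 s⁻²
γ̇_max = sqrt(136.666) = 11.6904 s⁻¹
N_max = γ̇_max h / (πD) = 11.6904·0.00751/(π·0.129) = 0.216636 rev/s → ×60 = 12.9981 rpm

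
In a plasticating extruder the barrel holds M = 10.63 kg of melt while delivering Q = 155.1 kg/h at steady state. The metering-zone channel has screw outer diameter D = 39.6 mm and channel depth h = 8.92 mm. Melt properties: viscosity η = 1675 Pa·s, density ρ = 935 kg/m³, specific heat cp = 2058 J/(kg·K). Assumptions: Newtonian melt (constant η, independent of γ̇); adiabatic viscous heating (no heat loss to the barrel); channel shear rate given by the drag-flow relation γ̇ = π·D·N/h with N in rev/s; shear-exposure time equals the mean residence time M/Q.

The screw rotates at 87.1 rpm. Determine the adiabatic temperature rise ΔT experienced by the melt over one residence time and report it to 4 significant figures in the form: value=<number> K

value=88.04 K

Throughput in SI: Q_s = 155.1 kg/h ÷ 3600 s/h = 0.0430833 kg/s
t_res = M / Q_s = 10.63 ÷ 0.0430833 = 246.731 s
D = 39.6 mm = 0.0396 m;  h = 8.92 mm = 0.00892 m;  N = 87.1 rpm / 60 = 1.45167 rev/s
γ̇ = π·D·N / h = π · 0.0396 · 1.45167 / 0.00892 = 20.2464 s⁻¹
ΔT = η·γ̇²·t_res/(ρ·cp) = [1675 × 20.2464² × 246.731] / [935 × 2058] = 88.0392 K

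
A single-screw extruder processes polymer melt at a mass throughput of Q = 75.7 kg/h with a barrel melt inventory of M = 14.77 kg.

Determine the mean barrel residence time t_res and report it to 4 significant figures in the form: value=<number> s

Convert throughput: Q = 75.7 kg/h = 75.7/3600 = 0.0210278 kg/s
t_res = M / Q_s = 14.77 / 0.0210278 = 702.404 s

value=702.4 s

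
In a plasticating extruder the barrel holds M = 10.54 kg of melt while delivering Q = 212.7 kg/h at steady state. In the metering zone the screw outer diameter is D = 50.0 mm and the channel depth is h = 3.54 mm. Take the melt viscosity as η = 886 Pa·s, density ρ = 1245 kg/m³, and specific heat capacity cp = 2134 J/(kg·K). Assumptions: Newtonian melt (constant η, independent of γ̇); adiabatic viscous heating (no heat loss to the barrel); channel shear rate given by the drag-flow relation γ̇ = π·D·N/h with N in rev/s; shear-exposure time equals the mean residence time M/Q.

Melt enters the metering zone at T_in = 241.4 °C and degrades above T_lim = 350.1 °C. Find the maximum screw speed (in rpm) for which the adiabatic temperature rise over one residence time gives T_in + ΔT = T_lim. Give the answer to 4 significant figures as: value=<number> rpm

value=57.80 rpm

Throughput in SI: Q_s = 212.7 kg/h ÷ 3600 s/h = 0.0590833 kg/s
Mean residence time: t_res = M/Q_s = 10.54 kg / 0.0590833 kg/s = 178.392 s
Convert to metres: D = 0.05 m, h = 0.00354 m
ΔT_a = T_lim − T_in = 350.1 − 241.4 = 108.7 K
γ̇_max² = ΔT_a·ρ·cp / (η·t_res) = [108.7 × 1245 × 2134] / [886 × 178.392] = 1827.19 s⁻²
γ̇_max = sqrt(1827.19) = 42.7457 s⁻¹
N_max = γ̇_max·h / (π·D) = 42.7457 · 0.00354 / (π · 0.05) = 0.963331 rev/s = 57.7998 rpm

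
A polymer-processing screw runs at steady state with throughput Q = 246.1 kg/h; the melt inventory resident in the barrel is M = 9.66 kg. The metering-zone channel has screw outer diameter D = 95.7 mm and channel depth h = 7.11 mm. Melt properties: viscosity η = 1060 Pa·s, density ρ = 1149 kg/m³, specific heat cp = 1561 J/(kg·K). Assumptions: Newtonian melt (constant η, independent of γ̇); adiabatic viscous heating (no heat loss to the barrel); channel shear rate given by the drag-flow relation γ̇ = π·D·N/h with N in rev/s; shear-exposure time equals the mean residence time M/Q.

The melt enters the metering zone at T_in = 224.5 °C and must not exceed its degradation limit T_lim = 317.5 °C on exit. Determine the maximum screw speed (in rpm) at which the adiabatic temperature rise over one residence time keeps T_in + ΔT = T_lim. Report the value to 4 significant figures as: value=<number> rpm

Throughput in SI: Q_s = 246.1 kg/h ÷ 3600 s/h = 0.0683611 kg/s
t_res = M / Q_s = 9.66 ÷ 0.0683611 = 141.308 s
Convert to metres: D = 0.0957 m, h = 0.00711 m
Allowable rise: ΔT_a = T_lim − T_in = 317.5 − 224.5 = 93 K
γ̇_max² = ΔT_a·ρ·cp/(η·t_res) = 93·1149·1561/(1060·141.308) = 1113.61 s⁻²
γ̇_max = √1113.61 = 33.3708 s⁻¹
N_max = γ̇_max·h / (π·D) = 33.3708 · 0.00711 / (π · 0.0957) = 0.789176 rev/s = 47.3506 rpm

value=47.35 rpm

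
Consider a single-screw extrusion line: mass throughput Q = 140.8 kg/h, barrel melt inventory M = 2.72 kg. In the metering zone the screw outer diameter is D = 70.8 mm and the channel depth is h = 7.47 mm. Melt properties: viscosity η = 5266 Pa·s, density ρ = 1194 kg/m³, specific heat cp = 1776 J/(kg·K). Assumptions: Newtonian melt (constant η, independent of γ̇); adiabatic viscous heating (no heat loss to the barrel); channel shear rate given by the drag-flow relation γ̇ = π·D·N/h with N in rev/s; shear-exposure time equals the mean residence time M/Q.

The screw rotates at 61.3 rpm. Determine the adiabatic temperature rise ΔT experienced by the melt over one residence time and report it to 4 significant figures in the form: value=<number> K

value=159.8 K

Throughput in SI: Q_s = 140.8 kg/h ÷ 3600 s/h = 0.0391111 kg/s
t_res = M / Q_s = 2.72 / 0.0391111 = 69.5455 s
Convert to SI: D = 0.0708 m, h = 0.00747 m, N = 61.3/60 = 1.02167 rev/s
Shear rate: γ̇ = πDN/h = π·0.0708·1.02167/0.00747 = 30.4209 s⁻¹
ΔT = η·γ̇²·t_res / (ρ·cp) = 5266 · (30.4209)² · 69.5455 / (1194 · 1776) = 159.825 K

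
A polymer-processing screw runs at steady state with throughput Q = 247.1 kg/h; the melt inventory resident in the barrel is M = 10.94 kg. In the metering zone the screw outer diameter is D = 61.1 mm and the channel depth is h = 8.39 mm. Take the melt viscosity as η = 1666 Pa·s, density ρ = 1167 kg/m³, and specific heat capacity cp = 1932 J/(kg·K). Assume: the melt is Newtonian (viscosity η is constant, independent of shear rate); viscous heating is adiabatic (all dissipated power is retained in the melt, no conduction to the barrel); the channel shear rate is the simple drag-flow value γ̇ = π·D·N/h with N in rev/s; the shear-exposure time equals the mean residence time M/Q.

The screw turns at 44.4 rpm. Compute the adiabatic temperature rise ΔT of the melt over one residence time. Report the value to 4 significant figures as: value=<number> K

value=33.76 K

Convert throughput: Q = 247.1 kg/h = 247.1/3600 = 0.0686389 kg/s
t_res = M / Q_s = 10.94 ÷ 0.0686389 = 159.385 s
D = 61.1 mm = 0.0611 m;  h = 8.39 mm = 0.00839 m;  N = 44.4 rpm / 60 = 0.74 rev/s
γ̇ = π D N / h = (π)(0.0611)(0.74) / 0.00839 = 16.9302 s⁻¹
ΔT = η·γ̇²·t_res / (ρ·cp) = 1666 · (16.9302)² · 159.385 / (1167 · 1932) = 33.7572 K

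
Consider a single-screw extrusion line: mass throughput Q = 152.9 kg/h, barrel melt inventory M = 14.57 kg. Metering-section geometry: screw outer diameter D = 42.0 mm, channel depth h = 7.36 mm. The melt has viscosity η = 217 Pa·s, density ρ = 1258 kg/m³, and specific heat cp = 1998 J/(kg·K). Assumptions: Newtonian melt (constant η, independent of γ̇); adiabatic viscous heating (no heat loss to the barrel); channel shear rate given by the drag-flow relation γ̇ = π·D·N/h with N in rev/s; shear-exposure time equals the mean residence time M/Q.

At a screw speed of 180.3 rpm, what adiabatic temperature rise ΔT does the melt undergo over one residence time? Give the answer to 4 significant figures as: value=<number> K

value=85.95 K

Throughput in SI: Q_s = 152.9 kg/h ÷ 3600 s/h = 0.0424722 kg/s
t_res = M / Q_s = 14.57 / 0.0424722 = 343.048 s
Geometry in metres: D = 42.0 mm → 0.042 m, h = 7.36 mm → 0.00736 m; screw speed N = 180.3 rpm = 3.005 rev/s
γ̇ = π D N / h = (π)(0.042)(3.005) / 0.00736 = 53.8723 s⁻¹
ΔT = η·γ̇²·t_res/(ρ·cp) = [217 × 53.8723² × 343.048] / [1258 × 1998] = 85.9547 K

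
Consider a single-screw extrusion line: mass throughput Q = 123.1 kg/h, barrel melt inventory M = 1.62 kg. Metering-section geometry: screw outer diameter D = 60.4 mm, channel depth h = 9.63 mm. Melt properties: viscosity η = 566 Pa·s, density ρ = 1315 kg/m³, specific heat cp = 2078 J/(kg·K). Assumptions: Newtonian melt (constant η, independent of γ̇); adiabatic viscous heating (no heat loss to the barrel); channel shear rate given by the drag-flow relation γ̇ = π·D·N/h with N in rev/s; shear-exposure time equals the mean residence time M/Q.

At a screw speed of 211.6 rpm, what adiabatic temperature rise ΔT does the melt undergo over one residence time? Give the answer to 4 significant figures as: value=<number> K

value=47.39 K

Convert throughput: Q = 123.1 kg/h = 123.1/3600 = 0.0341944 kg/s
Mean residence time: t_res = M/Q_s = 1.62 kg / 0.0341944 kg/s = 47.3761 s
Geometry in metres: D = 60.4 mm → 0.0604 m, h = 9.63 mm → 0.00963 m; screw speed N = 211.6 rpm = 3.52667 rev/s
γ̇ = π·D·N / h = π · 0.0604 · 3.52667 / 0.00963 = 69.4904 s⁻¹
ΔT = η·γ̇²·t_res / (ρ·cp) = 566 · (69.4904)² · 47.3761 / (1315 · 2078) = 47.3865 K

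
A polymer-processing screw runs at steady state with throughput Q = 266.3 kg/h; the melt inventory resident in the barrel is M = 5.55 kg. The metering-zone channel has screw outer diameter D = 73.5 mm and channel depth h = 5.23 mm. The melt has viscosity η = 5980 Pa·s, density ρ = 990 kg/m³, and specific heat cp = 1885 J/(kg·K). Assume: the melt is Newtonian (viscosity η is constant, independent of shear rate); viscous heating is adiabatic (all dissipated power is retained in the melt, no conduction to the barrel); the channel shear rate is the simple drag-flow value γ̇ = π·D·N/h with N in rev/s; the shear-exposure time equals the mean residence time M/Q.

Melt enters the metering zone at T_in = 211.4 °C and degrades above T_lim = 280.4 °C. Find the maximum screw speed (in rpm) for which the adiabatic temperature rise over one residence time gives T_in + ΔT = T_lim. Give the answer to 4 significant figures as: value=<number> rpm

value=23.02 rpm

Convert throughput: Q = 266.3 kg/h = 266.3/3600 = 0.0739722 kg/s
t_res = M / Q_s = 5.55 ÷ 0.0739722 = 75.0282 s
D = 73.5 mm = 0.0735 m;  h = 5.23 mm = 0.00523 m
Allowable rise: ΔT_a = T_lim − T_in = 280.4 − 211.4 = 69 K
γ̇_max² = ΔT_a·ρ·cp / (η·t_res) = [69 × 990 × 1885] / [5980 × 75.0282] = 286.992 s⁻²
Take the square root: γ̇_max = √(286.992) = 16.9408 s⁻¹
N_max = γ̇_max h / (πD) = 16.9408·0.00523/(π·0.0735) = 0.383707 rev/s → ×60 = 23.0224 rpm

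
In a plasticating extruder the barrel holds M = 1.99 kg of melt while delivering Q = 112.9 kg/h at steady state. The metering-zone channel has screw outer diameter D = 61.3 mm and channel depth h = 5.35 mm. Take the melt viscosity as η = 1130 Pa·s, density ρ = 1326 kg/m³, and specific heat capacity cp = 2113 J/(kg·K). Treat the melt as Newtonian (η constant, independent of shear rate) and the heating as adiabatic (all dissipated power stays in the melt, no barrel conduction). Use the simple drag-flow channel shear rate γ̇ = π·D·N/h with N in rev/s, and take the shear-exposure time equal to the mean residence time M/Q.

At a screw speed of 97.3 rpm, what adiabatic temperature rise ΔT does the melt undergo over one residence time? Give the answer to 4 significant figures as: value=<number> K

Convert throughput: Q = 112.9 kg/h = 112.9/3600 = 0.0313611 kg/s
t_res = M / Q_s = 1.99 / 0.0313611 = 63.4544 s
D = 61.3 mm = 0.0613 m;  h = 5.35 mm = 0.00535 m;  N = 97.3 rpm / 60 = 1.62167 rev/s
γ̇ = π D N / h = (π)(0.0613)(1.62167) / 0.00535 = 58.3738 s⁻¹
Adiabatic rise: ΔT = η γ̇² t_res / (ρ cp) = 1130·(58.3738)²·63.4544 / (1326·2113) = 87.2034 K

value=87.20 K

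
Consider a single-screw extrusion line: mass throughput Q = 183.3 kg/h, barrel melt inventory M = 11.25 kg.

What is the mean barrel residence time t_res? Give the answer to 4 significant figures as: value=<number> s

value=220.9 s

Convert throughput: Q = 183.3 kg/h = 183.3/3600 = 0.0509167 kg/s
t_res = M / Q_s = 11.25 ÷ 0.0509167 = 220.949 s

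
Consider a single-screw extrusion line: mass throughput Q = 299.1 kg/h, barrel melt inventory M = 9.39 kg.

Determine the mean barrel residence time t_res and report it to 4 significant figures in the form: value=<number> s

Throughput in SI: Q_s = 299.1 kg/h ÷ 3600 s/h = 0.0830833 kg/s
t_res = M / Q_s = 9.39 ÷ 0.0830833 = 113.019 s

value=113.0 s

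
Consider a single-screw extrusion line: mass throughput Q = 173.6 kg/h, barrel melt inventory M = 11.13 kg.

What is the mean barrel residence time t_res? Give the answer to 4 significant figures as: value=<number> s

value=230.8 s

Throughput in SI: Q_s = 173.6 kg/h ÷ 3600 s/h = 0.0482222 kg/s
Mean residence time: t_res = M/Q_s = 11.13 kg / 0.0482222 kg/s = 230.806 s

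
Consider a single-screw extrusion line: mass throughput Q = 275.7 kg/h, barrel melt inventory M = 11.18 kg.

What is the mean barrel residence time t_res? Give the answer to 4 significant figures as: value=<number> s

Convert throughput: Q = 275.7 kg/h = 275.7/3600 = 0.0765833 kg/s
t_res = M / Q_s = 11.18 / 0.0765833 = 145.985 s

value=146.0 s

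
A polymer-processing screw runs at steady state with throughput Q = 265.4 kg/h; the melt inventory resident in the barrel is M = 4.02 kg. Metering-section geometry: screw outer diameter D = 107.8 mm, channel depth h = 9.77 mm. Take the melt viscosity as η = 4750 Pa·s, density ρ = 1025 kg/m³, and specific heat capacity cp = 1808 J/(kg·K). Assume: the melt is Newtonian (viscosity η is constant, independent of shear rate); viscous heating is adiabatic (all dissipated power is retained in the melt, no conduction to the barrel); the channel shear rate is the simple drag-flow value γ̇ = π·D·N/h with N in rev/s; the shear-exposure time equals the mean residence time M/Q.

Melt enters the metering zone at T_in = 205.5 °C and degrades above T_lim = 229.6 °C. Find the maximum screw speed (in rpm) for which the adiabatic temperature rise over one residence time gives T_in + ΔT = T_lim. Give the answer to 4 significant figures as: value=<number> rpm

value=22.73 rpm

Convert throughput: Q = 265.4 kg/h = 265.4/3600 = 0.0737222 kg/s
t_res = M / Q_s = 4.02 ÷ 0.0737222 = 54.529 s
Geometry in SI: D = 107.8 mm → 0.1078 m, h = 9.77 mm → 0.00977 m
ΔT_a = T_lim − T_in = 229.6 °C − 205.5 °C = 24.1 K
γ̇_max² = ΔT_a·ρ·cp / (η·t_res) = [24.1 × 1025 × 1808] / [4750 × 54.529] = 172.432 s⁻²
γ̇_max = sqrt(172.432) = 13.1313 s⁻¹
Solve γ̇ = πDN/h for N: N_max = γ̇_max·h/(π·D) = 13.1313 × 0.00977 / (π × 0.1078) = 0.378822 rev/s = 22.7293 rpm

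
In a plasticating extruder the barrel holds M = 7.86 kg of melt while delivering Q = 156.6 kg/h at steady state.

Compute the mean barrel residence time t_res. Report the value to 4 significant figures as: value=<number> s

value=180.7 s

Convert throughput: Q = 156.6 kg/h = 156.6/3600 = 0.0435 kg/s
t_res = M / Q_s = 7.86 ÷ 0.0435 = 180.69 s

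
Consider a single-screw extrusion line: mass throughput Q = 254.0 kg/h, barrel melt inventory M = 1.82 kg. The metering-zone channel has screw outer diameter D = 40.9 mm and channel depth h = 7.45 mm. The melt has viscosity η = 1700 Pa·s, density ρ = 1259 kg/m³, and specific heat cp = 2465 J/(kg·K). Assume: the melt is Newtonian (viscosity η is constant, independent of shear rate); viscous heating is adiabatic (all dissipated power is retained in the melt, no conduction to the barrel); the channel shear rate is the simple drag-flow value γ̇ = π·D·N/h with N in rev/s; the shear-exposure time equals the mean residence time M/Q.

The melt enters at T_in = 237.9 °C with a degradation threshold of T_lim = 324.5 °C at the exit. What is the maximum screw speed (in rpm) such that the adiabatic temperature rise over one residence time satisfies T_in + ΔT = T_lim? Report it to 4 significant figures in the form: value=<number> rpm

Throughput in SI: Q_s = 254.0 kg/h ÷ 3600 s/h = 0.0705556 kg/s
t_res = M / Q_s = 1.82 / 0.0705556 = 25.7953 s
Geometry in SI: D = 40.9 mm → 0.0409 m, h = 7.45 mm → 0.00745 m
ΔT_a = T_lim − T_in = 324.5 − 237.9 = 86.6 K
Invert ΔT = ηγ̇²t_res/(ρcp) for γ̇: γ̇_max² = ΔT_a ρ cp / (η t_res) = 86.6·1259·2465 / (1700·25.7953) = 6128.74 s⁻²
Take the square root: γ̇_max = √(6128.74) = 78.2863 s⁻¹
Solve γ̇ = πDN/h for N: N_max = γ̇_max·h/(π·D) = 78.2863 × 0.00745 / (π × 0.0409) = 4.53909 rev/s = 272.345 rpm

value=272.3 rpm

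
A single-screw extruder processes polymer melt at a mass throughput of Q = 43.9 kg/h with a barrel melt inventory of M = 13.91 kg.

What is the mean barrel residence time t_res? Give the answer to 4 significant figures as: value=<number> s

Convert throughput: Q = 43.9 kg/h = 43.9/3600 = 0.0121944 kg/s
t_res = M / Q_s = 13.91 / 0.0121944 = 1140.68 s

value=1141. s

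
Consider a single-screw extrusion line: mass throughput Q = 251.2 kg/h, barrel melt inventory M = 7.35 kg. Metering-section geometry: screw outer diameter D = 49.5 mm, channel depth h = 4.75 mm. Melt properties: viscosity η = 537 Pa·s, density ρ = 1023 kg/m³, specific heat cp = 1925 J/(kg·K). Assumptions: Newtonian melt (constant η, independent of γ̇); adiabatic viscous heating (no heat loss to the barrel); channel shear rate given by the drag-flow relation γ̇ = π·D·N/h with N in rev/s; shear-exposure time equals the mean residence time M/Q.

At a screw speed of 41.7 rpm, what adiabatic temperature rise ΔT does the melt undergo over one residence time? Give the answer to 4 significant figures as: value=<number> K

value=14.87 K

Throughput in SI: Q_s = 251.2 kg/h ÷ 3600 s/h = 0.0697778 kg/s
t_res = M / Q_s = 7.35 / 0.0697778 = 105.334 s
Geometry in metres: D = 49.5 mm → 0.0495 m, h = 4.75 mm → 0.00475 m; screw speed N = 41.7 rpm = 0.695 rev/s
γ̇ = π D N / h = (π)(0.0495)(0.695) / 0.00475 = 22.7534 s⁻¹
ΔT = η·γ̇²·t_res/(ρ·cp) = [537 × 22.7534² × 105.334] / [1023 × 1925] = 14.8707 K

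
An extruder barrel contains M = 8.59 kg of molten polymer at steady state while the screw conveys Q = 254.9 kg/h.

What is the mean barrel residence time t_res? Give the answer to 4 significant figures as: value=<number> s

value=121.3 s

Throughput in SI: Q_s = 254.9 kg/h ÷ 3600 s/h = 0.0708056 kg/s
t_res = M / Q_s = 8.59 / 0.0708056 = 121.318 s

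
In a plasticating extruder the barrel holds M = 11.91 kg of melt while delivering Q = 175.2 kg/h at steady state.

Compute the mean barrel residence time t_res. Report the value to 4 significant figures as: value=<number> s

Throughput in SI: Q_s = 175.2 kg/h ÷ 3600 s/h = 0.0486667 kg/s
Mean residence time: t_res = M/Q_s = 11.91 kg / 0.0486667 kg/s = 244.726 s

value=244.7 s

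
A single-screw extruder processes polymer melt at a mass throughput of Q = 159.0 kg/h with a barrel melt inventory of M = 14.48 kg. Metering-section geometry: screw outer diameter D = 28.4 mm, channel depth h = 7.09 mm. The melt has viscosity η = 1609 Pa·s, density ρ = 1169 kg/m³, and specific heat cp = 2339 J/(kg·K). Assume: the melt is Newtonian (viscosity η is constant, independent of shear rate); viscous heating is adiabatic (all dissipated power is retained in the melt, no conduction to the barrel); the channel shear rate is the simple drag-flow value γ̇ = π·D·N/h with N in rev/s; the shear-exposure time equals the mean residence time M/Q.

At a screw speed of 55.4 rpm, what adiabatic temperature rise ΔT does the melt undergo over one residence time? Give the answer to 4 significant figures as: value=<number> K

Throughput in SI: Q_s = 159.0 kg/h ÷ 3600 s/h = 0.0441667 kg/s
Mean residence time: t_res = M/Q_s = 14.48 kg / 0.0441667 kg/s = 327.849 s
Geometry in metres: D = 28.4 mm → 0.0284 m, h = 7.09 mm → 0.00709 m; screw speed N = 55.4 rpm = 0.923333 rev/s
γ̇ = π·D·N / h = π · 0.0284 · 0.923333 / 0.00709 = 11.6193 s⁻¹
ΔT = η·γ̇²·t_res / (ρ·cp) = 1609 · (11.6193)² · 327.849 / (1169 · 2339) = 26.0463 K

value=26.05 K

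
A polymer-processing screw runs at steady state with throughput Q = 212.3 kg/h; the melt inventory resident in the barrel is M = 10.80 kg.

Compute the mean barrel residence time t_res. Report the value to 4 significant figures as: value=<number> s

value=183.1 s

Q_s = Q / 3600 = 212.3 / 3600 = 0.0589722 kg/s
Mean residence time: t_res = M/Q_s = 10.80 kg / 0.0589722 kg/s = 183.137 s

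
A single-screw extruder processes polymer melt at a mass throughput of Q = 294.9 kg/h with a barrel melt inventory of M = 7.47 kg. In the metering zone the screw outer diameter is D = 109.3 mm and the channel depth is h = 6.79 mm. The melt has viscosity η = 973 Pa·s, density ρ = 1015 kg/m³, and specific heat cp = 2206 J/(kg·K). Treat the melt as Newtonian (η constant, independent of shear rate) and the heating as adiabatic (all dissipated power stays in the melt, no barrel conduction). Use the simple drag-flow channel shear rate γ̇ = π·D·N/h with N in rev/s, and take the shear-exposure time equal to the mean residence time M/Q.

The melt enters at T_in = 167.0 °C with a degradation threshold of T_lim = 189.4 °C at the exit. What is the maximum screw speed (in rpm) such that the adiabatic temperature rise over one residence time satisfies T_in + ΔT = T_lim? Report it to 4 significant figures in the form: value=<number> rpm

Convert throughput: Q = 294.9 kg/h = 294.9/3600 = 0.0819167 kg/s
Mean residence time: t_res = M/Q_s = 7.47 kg / 0.0819167 kg/s = 91.1902 s
Convert to metres: D = 0.1093 m, h = 0.00679 m
ΔT_a = T_lim − T_in = 189.4 − 167.0 = 22.4 K
γ̇_max² = ΔT_a·ρ·cp / (η·t_res) = [22.4 × 1015 × 2206] / [973 × 91.1902] = 565.273 s⁻²
γ̇_max = sqrt(565.273) = 23.7755 s⁻¹
N_max = γ̇_max·h / (π·D) = 23.7755 · 0.00679 / (π · 0.1093) = 0.470142 rev/s = 28.2085 rpm

value=28.21 rpm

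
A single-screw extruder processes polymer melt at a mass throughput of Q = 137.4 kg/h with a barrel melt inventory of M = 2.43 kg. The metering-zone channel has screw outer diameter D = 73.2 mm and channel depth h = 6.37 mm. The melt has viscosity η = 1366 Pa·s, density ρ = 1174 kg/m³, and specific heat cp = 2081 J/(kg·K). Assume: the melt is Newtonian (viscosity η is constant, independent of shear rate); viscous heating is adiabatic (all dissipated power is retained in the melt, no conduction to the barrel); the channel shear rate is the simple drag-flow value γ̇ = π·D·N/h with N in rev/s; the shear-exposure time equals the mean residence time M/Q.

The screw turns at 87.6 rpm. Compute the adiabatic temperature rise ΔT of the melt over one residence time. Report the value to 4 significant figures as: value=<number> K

value=98.90 K

Convert throughput: Q = 137.4 kg/h = 137.4/3600 = 0.0381667 kg/s
t_res = M / Q_s = 2.43 / 0.0381667 = 63.6681 s
D = 73.2 mm = 0.0732 m;  h = 6.37 mm = 0.00637 m;  N = 87.6 rpm / 60 = 1.46 rev/s
Shear rate: γ̇ = πDN/h = π·0.0732·1.46/0.00637 = 52.7077 s⁻¹
Adiabatic rise: ΔT = η γ̇² t_res / (ρ cp) = 1366·(52.7077)²·63.6681 / (1174·2081) = 98.8966 K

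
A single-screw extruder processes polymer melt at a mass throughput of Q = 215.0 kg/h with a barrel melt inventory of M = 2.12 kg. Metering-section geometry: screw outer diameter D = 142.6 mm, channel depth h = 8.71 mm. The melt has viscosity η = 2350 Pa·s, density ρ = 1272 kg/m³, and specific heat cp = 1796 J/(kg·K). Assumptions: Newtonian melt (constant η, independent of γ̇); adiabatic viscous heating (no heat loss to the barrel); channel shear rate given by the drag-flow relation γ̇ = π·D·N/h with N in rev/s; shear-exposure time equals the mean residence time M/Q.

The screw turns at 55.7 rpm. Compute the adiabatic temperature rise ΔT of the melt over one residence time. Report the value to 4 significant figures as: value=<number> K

value=83.25 K

Throughput in SI: Q_s = 215.0 kg/h ÷ 3600 s/h = 0.0597222 kg/s
Mean residence time: t_res = M/Q_s = 2.12 kg / 0.0597222 kg/s = 35.4977 s
Geometry in metres: D = 142.6 mm → 0.1426 m, h = 8.71 mm → 0.00871 m; screw speed N = 55.7 rpm = 0.928333 rev/s
Shear rate: γ̇ = πDN/h = π·0.1426·0.928333/0.00871 = 47.748 s⁻¹
Adiabatic rise: ΔT = η γ̇² t_res / (ρ cp) = 2350·(47.748)²·35.4977 / (1272·1796) = 83.2501 K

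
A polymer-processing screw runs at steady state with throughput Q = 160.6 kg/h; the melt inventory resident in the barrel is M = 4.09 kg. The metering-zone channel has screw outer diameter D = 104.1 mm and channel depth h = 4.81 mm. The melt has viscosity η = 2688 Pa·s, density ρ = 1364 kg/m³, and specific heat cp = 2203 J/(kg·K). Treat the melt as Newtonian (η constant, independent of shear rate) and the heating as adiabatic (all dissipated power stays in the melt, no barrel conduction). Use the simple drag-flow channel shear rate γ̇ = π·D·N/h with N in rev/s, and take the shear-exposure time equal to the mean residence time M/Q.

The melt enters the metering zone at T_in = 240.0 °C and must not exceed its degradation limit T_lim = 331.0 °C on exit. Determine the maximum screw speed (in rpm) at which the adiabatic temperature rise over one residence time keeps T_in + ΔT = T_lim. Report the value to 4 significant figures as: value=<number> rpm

Q_s = Q / 3600 = 160.6 / 3600 = 0.0446111 kg/s
Mean residence time: t_res = M/Q_s = 4.09 kg / 0.0446111 kg/s = 91.6812 s
Convert to metres: D = 0.1041 m, h = 0.00481 m
ΔT_a = T_lim − T_in = 331.0 °C − 240.0 °C = 91 K
γ̇_max² = ΔT_a·ρ·cp/(η·t_res) = 91·1364·2203/(2688·91.6812) = 1109.59 s⁻²
γ̇_max = sqrt(1109.59) = 33.3104 s⁻¹
N_max = γ̇_max h / (πD) = 33.3104·0.00481/(π·0.1041) = 0.48992 rev/s → ×60 = 29.3952 rpm

value=29.40 rpm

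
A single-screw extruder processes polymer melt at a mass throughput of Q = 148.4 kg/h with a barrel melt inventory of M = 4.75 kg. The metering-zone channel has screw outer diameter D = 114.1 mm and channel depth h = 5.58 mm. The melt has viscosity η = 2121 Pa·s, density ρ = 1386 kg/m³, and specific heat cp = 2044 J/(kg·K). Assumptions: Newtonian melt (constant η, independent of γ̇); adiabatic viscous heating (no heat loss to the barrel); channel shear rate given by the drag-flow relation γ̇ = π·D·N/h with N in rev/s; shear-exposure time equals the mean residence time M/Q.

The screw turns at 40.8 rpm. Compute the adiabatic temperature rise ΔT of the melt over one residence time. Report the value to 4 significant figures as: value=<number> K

value=164.6 K

Q_s = Q / 3600 = 148.4 / 3600 = 0.0412222 kg/s
Mean residence time: t_res = M/Q_s = 4.75 kg / 0.0412222 kg/s = 115.229 s
D = 114.1 mm = 0.1141 m;  h = 5.58 mm = 0.00558 m;  N = 40.8 rpm / 60 = 0.68 rev/s
γ̇ = π D N / h = (π)(0.1141)(0.68) / 0.00558 = 43.6828 s⁻¹
ΔT = η·γ̇²·t_res / (ρ·cp) = 2121 · (43.6828)² · 115.229 / (1386 · 2044) = 164.619 K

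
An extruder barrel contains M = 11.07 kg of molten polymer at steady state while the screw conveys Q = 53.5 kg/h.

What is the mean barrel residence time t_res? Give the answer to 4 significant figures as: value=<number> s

Convert throughput: Q = 53.5 kg/h = 53.5/3600 = 0.0148611 kg/s
Mean residence time: t_res = M/Q_s = 11.07 kg / 0.0148611 kg/s = 744.897 s

value=744.9 s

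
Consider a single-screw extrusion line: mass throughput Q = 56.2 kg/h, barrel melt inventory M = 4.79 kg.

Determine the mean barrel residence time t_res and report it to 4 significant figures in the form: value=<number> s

Q_s = Q / 3600 = 56.2 / 3600 = 0.0156111 kg/s
t_res = M / Q_s = 4.79 ÷ 0.0156111 = 306.833 s

value=306.8 s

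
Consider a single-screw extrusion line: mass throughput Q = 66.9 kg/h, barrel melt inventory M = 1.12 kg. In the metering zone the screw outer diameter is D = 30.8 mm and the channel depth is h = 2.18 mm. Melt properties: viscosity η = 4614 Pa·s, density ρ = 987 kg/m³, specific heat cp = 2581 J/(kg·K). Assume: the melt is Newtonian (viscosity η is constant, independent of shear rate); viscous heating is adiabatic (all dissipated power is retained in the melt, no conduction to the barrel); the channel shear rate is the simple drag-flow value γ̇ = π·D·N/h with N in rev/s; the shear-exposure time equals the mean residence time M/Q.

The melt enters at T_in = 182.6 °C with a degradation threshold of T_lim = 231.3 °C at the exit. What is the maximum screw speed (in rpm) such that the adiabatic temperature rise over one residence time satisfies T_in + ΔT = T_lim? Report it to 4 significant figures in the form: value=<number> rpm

value=28.55 rpm

Throughput in SI: Q_s = 66.9 kg/h ÷ 3600 s/h = 0.0185833 kg/s
t_res = M / Q_s = 1.12 / 0.0185833 = 60.2691 s
D = 30.8 mm = 0.0308 m;  h = 2.18 mm = 0.00218 m
ΔT_a = T_lim − T_in = 231.3 °C − 182.6 °C = 48.7 K
Invert ΔT = ηγ̇²t_res/(ρcp) for γ̇: γ̇_max² = ΔT_a ρ cp / (η t_res) = 48.7·987·2581 / (4614·60.2691) = 446.131 s⁻²
γ̇_max = √446.131 = 21.1218 s⁻¹
N_max = γ̇_max h / (πD) = 21.1218·0.00218/(π·0.0308) = 0.475869 rev/s → ×60 = 28.5521 rpm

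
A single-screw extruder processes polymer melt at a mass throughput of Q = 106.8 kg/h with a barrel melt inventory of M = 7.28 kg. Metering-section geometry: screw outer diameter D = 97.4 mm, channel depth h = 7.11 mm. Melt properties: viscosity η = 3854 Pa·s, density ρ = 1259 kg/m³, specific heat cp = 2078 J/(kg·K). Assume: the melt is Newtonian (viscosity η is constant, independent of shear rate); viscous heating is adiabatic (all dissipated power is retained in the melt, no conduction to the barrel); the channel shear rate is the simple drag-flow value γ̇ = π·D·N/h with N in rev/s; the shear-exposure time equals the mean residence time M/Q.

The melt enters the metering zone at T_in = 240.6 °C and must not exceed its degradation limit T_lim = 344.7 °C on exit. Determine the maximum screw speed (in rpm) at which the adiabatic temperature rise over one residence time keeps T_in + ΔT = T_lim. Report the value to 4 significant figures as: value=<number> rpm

Throughput in SI: Q_s = 106.8 kg/h ÷ 3600 s/h = 0.0296667 kg/s
Mean residence time: t_res = M/Q_s = 7.28 kg / 0.0296667 kg/s = 245.393 s
D = 97.4 mm = 0.0974 m;  h = 7.11 mm = 0.00711 m
Allowable rise: ΔT_a = T_lim − T_in = 344.7 − 240.6 = 104.1 K
γ̇_max² = ΔT_a·ρ·cp/(η·t_res) = 104.1·1259·2078/(3854·245.393) = 287.97 s⁻²
γ̇_max = √287.97 = 16.9697 s⁻¹
Solve γ̇ = πDN/h for N: N_max = γ̇_max·h/(π·D) = 16.9697 × 0.00711 / (π × 0.0974) = 0.394307 rev/s = 23.6584 rpm

value=23.66 rpm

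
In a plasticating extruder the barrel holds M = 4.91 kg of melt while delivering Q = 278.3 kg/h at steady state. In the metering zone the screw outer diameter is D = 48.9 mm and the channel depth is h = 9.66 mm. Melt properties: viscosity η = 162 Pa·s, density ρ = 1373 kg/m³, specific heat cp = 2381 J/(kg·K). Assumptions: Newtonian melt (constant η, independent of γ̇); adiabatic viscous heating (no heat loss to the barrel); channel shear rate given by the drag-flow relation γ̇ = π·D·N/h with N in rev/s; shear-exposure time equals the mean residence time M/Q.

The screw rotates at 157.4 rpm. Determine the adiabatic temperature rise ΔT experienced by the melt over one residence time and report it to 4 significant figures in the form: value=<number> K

value=5.478 K

Throughput in SI: Q_s = 278.3 kg/h ÷ 3600 s/h = 0.0773056 kg/s
Mean residence time: t_res = M/Q_s = 4.91 kg / 0.0773056 kg/s = 63.5142 s
Geometry in metres: D = 48.9 mm → 0.0489 m, h = 9.66 mm → 0.00966 m; screw speed N = 157.4 rpm = 2.62333 rev/s
γ̇ = π D N / h = (π)(0.0489)(2.62333) / 0.00966 = 41.7191 s⁻¹
ΔT = η·γ̇²·t_res / (ρ·cp) = 162 · (41.7191)² · 63.5142 / (1373 · 2381) = 5.47805 K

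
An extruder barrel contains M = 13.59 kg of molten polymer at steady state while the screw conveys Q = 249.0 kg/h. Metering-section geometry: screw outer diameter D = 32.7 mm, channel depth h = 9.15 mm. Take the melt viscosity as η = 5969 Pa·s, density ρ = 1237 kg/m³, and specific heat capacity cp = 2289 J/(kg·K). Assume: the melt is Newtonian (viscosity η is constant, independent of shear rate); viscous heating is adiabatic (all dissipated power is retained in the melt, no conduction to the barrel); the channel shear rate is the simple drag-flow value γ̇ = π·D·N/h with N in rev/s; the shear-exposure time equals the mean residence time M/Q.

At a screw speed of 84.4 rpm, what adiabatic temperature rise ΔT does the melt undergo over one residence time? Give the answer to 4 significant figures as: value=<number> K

value=103.3 K

Q_s = Q / 3600 = 249.0 / 3600 = 0.0691667 kg/s
Mean residence time: t_res = M/Q_s = 13.59 kg / 0.0691667 kg/s = 196.482 s
Convert to SI: D = 0.0327 m, h = 0.00915 m, N = 84.4/60 = 1.40667 rev/s
γ̇ = π·D·N / h = π · 0.0327 · 1.40667 / 0.00915 = 15.7931 s⁻¹
ΔT = η·γ̇²·t_res / (ρ·cp) = 5969 · (15.7931)² · 196.482 / (1237 · 2289) = 103.31 K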